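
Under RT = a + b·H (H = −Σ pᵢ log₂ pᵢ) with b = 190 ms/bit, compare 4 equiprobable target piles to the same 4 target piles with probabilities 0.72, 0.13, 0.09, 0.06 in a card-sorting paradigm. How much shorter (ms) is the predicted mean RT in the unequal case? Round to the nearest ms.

137 ms

Equiprobable entropy H₀ = log₂ 4 = 2.0000 bits.
Skewed entropy H = −Σ pᵢ log₂ pᵢ = 1.2801 bits.
ΔRT = b·(H₀ − H) = 190 × 0.7199 = 136.79 ms.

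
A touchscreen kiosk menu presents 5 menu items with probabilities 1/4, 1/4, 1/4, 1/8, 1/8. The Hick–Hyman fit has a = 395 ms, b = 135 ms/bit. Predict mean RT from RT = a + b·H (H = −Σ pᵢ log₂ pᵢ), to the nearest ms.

699 ms

H = −Σ pᵢ log₂ pᵢ = 0.25·2 + 0.25·2 + 0.25·2 + 0.125·3 + 0.125·3 = 2.250 bits.
RT = 395 + 135 × 2.250 = 698.75 ms.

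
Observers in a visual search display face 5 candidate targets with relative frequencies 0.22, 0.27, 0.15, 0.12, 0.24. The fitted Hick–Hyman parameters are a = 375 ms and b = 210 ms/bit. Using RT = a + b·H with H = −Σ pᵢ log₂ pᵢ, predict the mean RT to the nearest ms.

Entropy contributions −pᵢ log₂ pᵢ: 0.4806, 0.5100, 0.4105, 0.3671, 0.4941; sum H = 2.2623 bits.
RT = a + bH = 375 + 210·2.2623 = 850.09 ms.

850 ms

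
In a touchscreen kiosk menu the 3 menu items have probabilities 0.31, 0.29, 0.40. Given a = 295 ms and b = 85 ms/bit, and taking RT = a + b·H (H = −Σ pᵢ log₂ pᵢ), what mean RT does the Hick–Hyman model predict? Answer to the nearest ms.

Entropy contributions −pᵢ log₂ pᵢ: 0.5238, 0.5179, 0.5288; sum H = 1.5705 bits.
RT = a + bH = 295 + 85·1.5705 = 428.49 ms.

428 ms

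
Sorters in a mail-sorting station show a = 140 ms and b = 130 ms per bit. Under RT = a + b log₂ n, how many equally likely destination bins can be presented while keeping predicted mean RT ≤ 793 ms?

Information budget: (793 − 140)/130 = 5.0231 bits, so n ≤ 2^5.0231 = 32.516 → at most 32.

32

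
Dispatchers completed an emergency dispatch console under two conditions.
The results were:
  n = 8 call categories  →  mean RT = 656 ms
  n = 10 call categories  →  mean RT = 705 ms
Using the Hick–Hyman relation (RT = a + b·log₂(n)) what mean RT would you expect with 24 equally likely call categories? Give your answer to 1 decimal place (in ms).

897.2 ms

With log₂ n on the abscissa the relation is linear; from the two conditions:
  b = (705 − 656) / (log₂ 10 − log₂ 8) = 49 / (3.3219 − 3) = 152.208 ms/bit
  a = 656 − 152.208 × 3 = 199.376 ms
Then RT(24) = 199.376 + 152.208 × log₂ 24 = 199.376 + 152.208 × 4.5850 ≈ 897.244 ms.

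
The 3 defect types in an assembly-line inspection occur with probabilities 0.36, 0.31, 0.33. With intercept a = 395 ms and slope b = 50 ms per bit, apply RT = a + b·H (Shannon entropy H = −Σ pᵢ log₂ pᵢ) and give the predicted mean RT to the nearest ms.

474 ms

H = 0.36·log₂(1/0.36) + 0.31·log₂(1/0.31) + 0.33·log₂(1/0.33) = 1.5822 bits.
RT = 395 + 50 × 1.5822 = 474.11 ms.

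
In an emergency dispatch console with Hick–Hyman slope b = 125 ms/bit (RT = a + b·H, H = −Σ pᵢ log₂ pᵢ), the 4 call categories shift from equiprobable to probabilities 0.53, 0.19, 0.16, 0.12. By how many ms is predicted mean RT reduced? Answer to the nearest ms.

34 ms

The RT saving is b·ΔH. Equiprobable H₀ = log₂(4) = 2.0000 bits; with the given probabilities H = 1.7308 bits.
b·(H₀ − H) = 125 × (2.0000 − 1.7308) = 33.66 ms.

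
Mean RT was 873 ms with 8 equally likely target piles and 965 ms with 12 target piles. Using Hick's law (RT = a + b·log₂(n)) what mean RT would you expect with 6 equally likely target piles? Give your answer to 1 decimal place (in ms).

807.7 ms

RT is linear in log₂ n, so two points fix the line:
  b = (965 − 873) / (log₂ 12 − log₂ 8) = 92 / (3.5850 − 3) = 157.275 ms/bit
  a = 873 − 157.275 × 3 = 401.175 ms
Then RT(6) = 401.175 + 157.275 × log₂ 6 = 401.175 + 157.275 × 2.5850 ≈ 807.725 ms.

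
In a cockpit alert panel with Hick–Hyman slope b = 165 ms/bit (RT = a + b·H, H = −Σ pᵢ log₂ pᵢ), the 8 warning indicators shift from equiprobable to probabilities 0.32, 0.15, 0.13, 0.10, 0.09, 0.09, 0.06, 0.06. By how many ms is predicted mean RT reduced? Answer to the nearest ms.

Equiprobable entropy H₀ = log₂ 8 = 3.0000 bits.
Skewed entropy H = −Σ pᵢ log₂ pᵢ = 2.7638 bits.
ΔRT = b·(H₀ − H) = 165 × 0.2362 = 38.97 ms.

39 ms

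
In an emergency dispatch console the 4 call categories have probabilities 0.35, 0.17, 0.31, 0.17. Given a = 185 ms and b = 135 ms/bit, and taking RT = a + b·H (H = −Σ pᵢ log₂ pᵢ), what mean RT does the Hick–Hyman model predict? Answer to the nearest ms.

445 ms

Entropy contributions −pᵢ log₂ pᵢ: 0.5301, 0.4346, 0.5238, 0.4346; sum H = 1.9231 bits.
RT = a + bH = 185 + 135·1.9231 = 444.61 ms.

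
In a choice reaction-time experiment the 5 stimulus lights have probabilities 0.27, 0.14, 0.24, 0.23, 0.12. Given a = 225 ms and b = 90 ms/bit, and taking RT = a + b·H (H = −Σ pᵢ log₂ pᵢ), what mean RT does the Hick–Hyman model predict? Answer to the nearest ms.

428 ms

Entropy contributions −pᵢ log₂ pᵢ: 0.5100, 0.3971, 0.4941, 0.4877, 0.3671; sum H = 2.2560 bits.
RT = a + bH = 225 + 90·2.2560 = 428.04 ms.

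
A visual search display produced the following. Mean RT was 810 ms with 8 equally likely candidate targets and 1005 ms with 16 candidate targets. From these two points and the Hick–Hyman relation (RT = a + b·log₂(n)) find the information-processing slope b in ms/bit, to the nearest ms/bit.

195 ms/bit

b = (RT₂ − RT₁)/(log₂ n₂ − log₂ n₁) = (1005 − 810)/(4 − 3) = 195 ms/bit.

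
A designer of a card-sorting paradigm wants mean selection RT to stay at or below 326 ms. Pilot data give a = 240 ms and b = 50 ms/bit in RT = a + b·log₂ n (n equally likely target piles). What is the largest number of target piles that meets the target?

Information budget: (326 − 240)/50 = 1.7200 bits, so n ≤ 2^1.7200 = 3.294 → at most 3.

3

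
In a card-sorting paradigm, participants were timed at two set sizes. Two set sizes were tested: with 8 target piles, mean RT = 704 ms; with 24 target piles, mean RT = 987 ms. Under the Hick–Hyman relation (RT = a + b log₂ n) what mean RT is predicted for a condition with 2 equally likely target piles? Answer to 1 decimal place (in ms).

346.9 ms

RT is linear in log₂ n, so two points fix the line:
  b = (987 − 704) / (log₂ 24 − log₂ 8) = 283 / (4.5850 − 3) = 178.553 ms/bit
  a = 704 − 178.553 × 3 = 168.341 ms
Then RT(2) = 168.341 + 178.553 × log₂ 2 = 168.341 + 178.553 × 1 ≈ 346.894 ms.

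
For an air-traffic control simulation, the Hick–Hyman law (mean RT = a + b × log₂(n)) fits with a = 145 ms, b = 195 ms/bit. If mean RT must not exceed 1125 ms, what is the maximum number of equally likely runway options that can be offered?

32

195·log₂ n ≤ 1125 − 145 = 980, giving log₂ n ≤ 5.0256 and n ≤ 32.574. The largest whole number is 32.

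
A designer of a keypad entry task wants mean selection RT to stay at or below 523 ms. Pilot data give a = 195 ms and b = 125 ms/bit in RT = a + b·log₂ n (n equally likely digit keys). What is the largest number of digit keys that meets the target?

6

Set 195 + 125·log₂ n ≤ 523 → log₂ n ≤ (523 − 195)/125 = 2.6240.
So n ≤ 2^2.6240 = 6.165; the largest integer n is 6.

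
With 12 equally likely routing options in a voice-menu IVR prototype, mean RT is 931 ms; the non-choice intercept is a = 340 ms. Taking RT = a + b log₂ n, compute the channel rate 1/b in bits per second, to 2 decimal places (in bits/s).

6.07 bits/s

b = (931 − 340)/log₂ 12 = 591/3.5850 = 164.855 ms per bit = 0.16486 s/bit; the reciprocal is 6.066 bits/s.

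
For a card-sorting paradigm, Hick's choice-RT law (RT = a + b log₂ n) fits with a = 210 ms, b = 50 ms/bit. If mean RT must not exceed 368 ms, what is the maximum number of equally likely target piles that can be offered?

8

Set 210 + 50·log₂ n ≤ 368 → log₂ n ≤ (368 − 210)/50 = 3.1600.
So n ≤ 2^3.1600 = 8.938; the largest integer n is 8.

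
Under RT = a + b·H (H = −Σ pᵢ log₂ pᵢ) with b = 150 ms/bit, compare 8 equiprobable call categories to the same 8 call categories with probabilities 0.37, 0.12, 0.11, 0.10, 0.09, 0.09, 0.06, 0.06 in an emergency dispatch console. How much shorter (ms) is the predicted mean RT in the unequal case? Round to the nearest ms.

Equiprobable entropy H₀ = log₂ 8 = 3.0000 bits.
Skewed entropy H = −Σ pᵢ log₂ pᵢ = 2.6927 bits.
ΔRT = b·(H₀ − H) = 150 × 0.3073 = 46.10 ms.

46 ms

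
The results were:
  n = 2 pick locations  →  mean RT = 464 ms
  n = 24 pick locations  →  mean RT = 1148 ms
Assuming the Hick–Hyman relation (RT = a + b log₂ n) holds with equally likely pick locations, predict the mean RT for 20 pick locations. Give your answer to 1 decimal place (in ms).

Solve the two-equation system in a and b:
  b = (1148 − 464) / (log₂ 24 − log₂ 2) = 684 / (4.5850 − 1) = 190.797 ms/bit
  a = 464 − 190.797 × 1 = 273.203 ms
Then RT(20) = 273.203 + 190.797 × log₂ 20 = 273.203 + 190.797 × 4.3219 ≈ 1097.814 ms.

1097.8 ms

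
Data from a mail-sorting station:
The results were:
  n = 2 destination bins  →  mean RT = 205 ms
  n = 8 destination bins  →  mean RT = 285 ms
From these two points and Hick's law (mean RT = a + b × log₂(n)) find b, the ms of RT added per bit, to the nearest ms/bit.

The slope on a log₂ axis is (285 − 205) / (3 − 1) = 40 ms/bit.

40 ms/bit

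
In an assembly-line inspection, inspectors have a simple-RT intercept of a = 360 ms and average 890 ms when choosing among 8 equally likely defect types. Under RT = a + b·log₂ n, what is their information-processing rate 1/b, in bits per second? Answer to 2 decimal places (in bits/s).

5.66 bits/s

Choice component = 890 − 360 = 530 ms over log₂(8) = 3 bits.
b = 530 / 3 = 176.667 ms/bit, so 1/b = 5.660 bits/s.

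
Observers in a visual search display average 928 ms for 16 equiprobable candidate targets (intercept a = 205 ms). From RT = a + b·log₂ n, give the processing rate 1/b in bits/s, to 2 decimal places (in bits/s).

b = (928 − 205)/log₂ 16 = 723/4 = 180.750 ms per bit = 0.18075 s/bit; the reciprocal is 5.533 bits/s.

5.53 bits/s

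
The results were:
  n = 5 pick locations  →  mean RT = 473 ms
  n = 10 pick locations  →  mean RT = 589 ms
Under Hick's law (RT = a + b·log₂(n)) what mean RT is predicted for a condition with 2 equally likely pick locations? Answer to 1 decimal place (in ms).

Solve the two-equation system in a and b:
  b = (589 − 473) / (log₂ 10 − log₂ 5) = 116 / (3.3219 − 2.3219) = 116.000 ms/bit
  a = 473 − 116.000 × 2.3219 = 203.656 ms
Then RT(2) = 203.656 + 116.000 × log₂ 2 = 203.656 + 116.000 × 1 ≈ 319.656 ms.

319.7 ms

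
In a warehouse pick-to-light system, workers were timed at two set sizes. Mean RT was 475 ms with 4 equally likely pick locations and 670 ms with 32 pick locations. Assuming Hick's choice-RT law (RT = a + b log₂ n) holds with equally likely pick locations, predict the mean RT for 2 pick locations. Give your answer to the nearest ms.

Solve the two-equation system in a and b:
  b = (670 − 475) / (log₂ 32 − log₂ 4) = 195 / (5 − 2) = 65 ms/bit
  a = 475 − 65 × 2 = 345 ms
Then RT(2) = 345 + 65 × log₂ 2 = 345 + 65 × 1 ≈ 410.000 ms.

410 ms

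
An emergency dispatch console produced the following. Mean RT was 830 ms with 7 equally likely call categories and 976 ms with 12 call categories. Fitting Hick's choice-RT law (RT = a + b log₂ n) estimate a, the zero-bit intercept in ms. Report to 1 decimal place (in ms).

The slope on a log₂ axis is (976 − 830) / (3.5850 − 2.8074) = 187.755 ms/bit.
a = RT₁ − b·log₂ n₁ = 830 − 187.755 × 2.8074 = 302.904 ms.

302.9 ms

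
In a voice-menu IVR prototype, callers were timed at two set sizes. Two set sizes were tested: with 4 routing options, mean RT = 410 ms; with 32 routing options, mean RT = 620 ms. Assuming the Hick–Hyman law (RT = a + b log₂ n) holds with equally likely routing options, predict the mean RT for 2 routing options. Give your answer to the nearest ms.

340 ms

Fit slope and intercept:
  b = (620 − 410) / (log₂ 32 − log₂ 4) = 210 / (5 − 2) = 70 ms/bit
  a = 410 − 70 × 2 = 270 ms
Then RT(2) = 270 + 70 × log₂ 2 = 270 + 70 × 1 ≈ 340.000 ms.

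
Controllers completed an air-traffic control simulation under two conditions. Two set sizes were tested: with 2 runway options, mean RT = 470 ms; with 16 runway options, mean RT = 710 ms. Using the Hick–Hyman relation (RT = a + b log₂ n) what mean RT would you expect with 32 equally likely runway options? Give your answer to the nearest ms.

790 ms

Fit slope and intercept:
  b = (710 − 470) / (log₂ 16 − log₂ 2) = 240 / (4 − 1) = 80 ms/bit
  a = 470 − 80 × 1 = 390 ms
Then RT(32) = 390 + 80 × log₂ 32 = 390 + 80 × 5 ≈ 790.000 ms.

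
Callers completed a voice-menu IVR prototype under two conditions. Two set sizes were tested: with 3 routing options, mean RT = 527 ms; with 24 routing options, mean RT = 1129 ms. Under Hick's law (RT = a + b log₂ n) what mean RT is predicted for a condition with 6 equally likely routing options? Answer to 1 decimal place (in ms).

727.7 ms

With log₂ n on the abscissa the relation is linear; from the two conditions:
  b = (1129 − 527) / (log₂ 24 − log₂ 3) = 602 / (4.5850 − 1.5850) = 200.667 ms/bit
  a = 527 − 200.667 × 1.5850 = 208.951 ms
Then RT(6) = 208.951 + 200.667 × log₂ 6 = 208.951 + 200.667 × 2.5850 ≈ 727.667 ms.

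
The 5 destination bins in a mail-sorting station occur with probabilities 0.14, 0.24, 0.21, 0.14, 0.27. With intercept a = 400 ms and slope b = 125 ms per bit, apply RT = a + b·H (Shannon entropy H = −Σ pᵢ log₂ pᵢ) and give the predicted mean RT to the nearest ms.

H = 0.14·log₂(1/0.14) + 0.24·log₂(1/0.24) + 0.21·log₂(1/0.21) + 0.14·log₂(1/0.14) + 0.27·log₂(1/0.27) = 2.2712 bits.
RT = 400 + 125 × 2.2712 = 683.90 ms.

684 ms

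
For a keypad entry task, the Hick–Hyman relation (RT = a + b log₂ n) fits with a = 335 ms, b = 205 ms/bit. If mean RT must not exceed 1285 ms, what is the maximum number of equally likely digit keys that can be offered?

24

Information budget: (1285 − 335)/205 = 4.6341 bits, so n ≤ 2^4.6341 = 24.832 → at most 24.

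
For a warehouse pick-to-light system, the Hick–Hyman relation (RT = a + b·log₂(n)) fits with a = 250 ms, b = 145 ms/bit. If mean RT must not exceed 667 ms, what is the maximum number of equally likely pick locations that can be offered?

7

Set 250 + 145·log₂ n ≤ 667 → log₂ n ≤ (667 − 250)/145 = 2.8759.
So n ≤ 2^2.8759 = 7.340; the largest integer n is 7.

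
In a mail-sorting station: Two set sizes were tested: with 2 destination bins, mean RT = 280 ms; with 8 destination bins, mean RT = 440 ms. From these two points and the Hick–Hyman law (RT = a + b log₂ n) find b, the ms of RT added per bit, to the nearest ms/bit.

Slope: b = (440 − 280) / (log₂ 8 − log₂ 2) = 160/2.0000 = 80 ms/bit.

80 ms/bit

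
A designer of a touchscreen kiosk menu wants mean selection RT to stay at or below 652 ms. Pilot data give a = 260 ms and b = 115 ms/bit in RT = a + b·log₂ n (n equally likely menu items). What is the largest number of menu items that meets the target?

10

Set 260 + 115·log₂ n ≤ 652 → log₂ n ≤ (652 − 260)/115 = 3.4087.
So n ≤ 2^3.4087 = 10.620; the largest integer n is 10.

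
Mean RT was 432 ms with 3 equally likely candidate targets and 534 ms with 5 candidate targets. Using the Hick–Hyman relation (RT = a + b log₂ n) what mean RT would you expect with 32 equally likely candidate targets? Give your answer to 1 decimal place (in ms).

904.7 ms

Solve the two-equation system in a and b:
  b = (534 − 432) / (log₂ 5 − log₂ 3) = 102 / (2.3219 − 1.5850) = 138.405 ms/bit
  a = 432 − 138.405 × 1.5850 = 212.633 ms
Then RT(32) = 212.633 + 138.405 × log₂ 32 = 212.633 + 138.405 × 5 ≈ 904.660 ms.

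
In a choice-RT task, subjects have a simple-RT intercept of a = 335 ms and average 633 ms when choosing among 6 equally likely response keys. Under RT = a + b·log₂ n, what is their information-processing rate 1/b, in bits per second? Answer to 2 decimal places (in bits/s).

8.67 bits/s

b = (633 − 335)/log₂ 6 = 298/2.5850 = 115.282 ms per bit = 0.11528 s/bit; the reciprocal is 8.674 bits/s.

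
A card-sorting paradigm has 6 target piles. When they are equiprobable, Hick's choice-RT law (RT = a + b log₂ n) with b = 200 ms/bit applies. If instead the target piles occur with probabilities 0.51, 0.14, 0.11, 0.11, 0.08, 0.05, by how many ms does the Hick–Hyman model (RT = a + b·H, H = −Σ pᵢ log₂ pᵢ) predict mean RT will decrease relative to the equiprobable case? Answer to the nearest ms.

97 ms

The RT saving is b·ΔH. Equiprobable H₀ = log₂(6) = 2.5850 bits; with the given probabilities H = 2.1007 bits.
b·(H₀ − H) = 200 × (2.5850 − 2.1007) = 96.85 ms.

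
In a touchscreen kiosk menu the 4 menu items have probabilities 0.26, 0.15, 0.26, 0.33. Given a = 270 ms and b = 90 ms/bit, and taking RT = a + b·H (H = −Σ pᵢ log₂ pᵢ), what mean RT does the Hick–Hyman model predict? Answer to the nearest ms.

Entropy contributions −pᵢ log₂ pᵢ: 0.5053, 0.4105, 0.5053, 0.5278; sum H = 1.9489 bits.
RT = a + bH = 270 + 90·1.9489 = 445.40 ms.

445 ms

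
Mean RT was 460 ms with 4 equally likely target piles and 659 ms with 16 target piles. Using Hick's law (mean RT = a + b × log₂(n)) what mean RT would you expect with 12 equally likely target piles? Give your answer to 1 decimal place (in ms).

Fit slope and intercept:
  b = (659 − 460) / (log₂ 16 − log₂ 4) = 199 / (4 − 2) = 99.500 ms/bit
  a = 460 − 99.500 × 2 = 261.000 ms
Then RT(12) = 261.000 + 99.500 × log₂ 12 = 261.000 + 99.500 × 3.5850 ≈ 617.704 ms.

617.7 ms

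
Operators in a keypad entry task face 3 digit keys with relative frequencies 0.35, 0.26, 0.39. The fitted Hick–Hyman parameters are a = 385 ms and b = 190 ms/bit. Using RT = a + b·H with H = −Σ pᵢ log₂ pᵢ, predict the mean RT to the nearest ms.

682 ms

H = 0.35·log₂(1/0.35) + 0.26·log₂(1/0.26) + 0.39·log₂(1/0.39) = 1.5652 bits.
RT = 385 + 190 × 1.5652 = 682.39 ms.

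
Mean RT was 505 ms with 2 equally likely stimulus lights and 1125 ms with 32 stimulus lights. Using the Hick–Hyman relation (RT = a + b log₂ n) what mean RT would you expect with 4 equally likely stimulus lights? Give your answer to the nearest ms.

RT is linear in log₂ n, so two points fix the line:
  b = (1125 − 505) / (log₂ 32 − log₂ 2) = 620 / (5 − 1) = 155 ms/bit
  a = 505 − 155 × 1 = 350 ms
Then RT(4) = 350 + 155 × log₂ 4 = 350 + 155 × 2 ≈ 660.000 ms.

660 ms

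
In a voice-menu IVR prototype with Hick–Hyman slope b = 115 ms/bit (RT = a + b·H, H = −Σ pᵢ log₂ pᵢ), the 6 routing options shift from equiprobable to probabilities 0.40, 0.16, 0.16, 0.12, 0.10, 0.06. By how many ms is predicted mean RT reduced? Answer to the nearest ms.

Equiprobable entropy H₀ = log₂ 6 = 2.5850 bits.
Skewed entropy H = −Σ pᵢ log₂ pᵢ = 2.3176 bits.
ΔRT = b·(H₀ − H) = 115 × 0.2674 = 30.75 ms.

31 ms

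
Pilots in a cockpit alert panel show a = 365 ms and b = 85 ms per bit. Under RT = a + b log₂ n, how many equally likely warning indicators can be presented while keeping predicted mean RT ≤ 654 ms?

Information budget: (654 − 365)/85 = 3.4000 bits, so n ≤ 2^3.4000 = 10.556 → at most 10.

10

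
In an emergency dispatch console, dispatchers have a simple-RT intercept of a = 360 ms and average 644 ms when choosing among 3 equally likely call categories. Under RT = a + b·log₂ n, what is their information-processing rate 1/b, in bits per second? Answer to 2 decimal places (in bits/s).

5.58 bits/s

Choice component = 644 − 360 = 284 ms over log₂(3) = 1.5850 bits.
b = 284 / 1.5850 = 179.184 ms/bit, so 1/b = 5.581 bits/s.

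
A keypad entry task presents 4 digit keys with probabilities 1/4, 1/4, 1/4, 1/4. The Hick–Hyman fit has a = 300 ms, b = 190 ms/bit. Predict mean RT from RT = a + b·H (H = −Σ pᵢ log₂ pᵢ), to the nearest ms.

H = −Σ pᵢ log₂ pᵢ = 0.25·2 + 0.25·2 + 0.25·2 + 0.25·2 = 2.000 bits.
RT = 300 + 190 × 2.000 = 680.00 ms.

680 ms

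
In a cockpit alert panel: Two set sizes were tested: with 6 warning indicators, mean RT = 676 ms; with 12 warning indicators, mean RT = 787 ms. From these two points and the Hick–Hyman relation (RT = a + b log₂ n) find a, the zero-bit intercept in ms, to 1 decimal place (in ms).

Slope: b = (787 − 676) / (log₂ 12 − log₂ 6) = 111/1.0000 = 111.000 ms/bit.
Intercept: a = 676 − 111.000·log₂(6) = 389.069 ms.

389.1 ms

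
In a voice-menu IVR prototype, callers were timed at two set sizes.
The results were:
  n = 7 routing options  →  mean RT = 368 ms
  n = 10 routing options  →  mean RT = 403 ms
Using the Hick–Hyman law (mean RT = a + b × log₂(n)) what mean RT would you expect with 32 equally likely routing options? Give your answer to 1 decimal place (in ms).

Solve the two-equation system in a and b:
  b = (403 − 368) / (log₂ 10 − log₂ 7) = 35 / (3.3219 − 2.8074) = 68.018 ms/bit
  a = 368 − 68.018 × 2.8074 = 177.051 ms
Then RT(32) = 177.051 + 68.018 × log₂ 32 = 177.051 + 68.018 × 5 ≈ 517.138 ms.

517.1 ms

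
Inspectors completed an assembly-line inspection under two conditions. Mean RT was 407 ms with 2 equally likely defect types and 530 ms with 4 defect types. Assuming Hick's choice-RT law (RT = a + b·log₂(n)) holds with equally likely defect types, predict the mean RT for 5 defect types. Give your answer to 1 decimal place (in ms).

Fit slope and intercept:
  b = (530 − 407) / (log₂ 4 − log₂ 2) = 123 / (2 − 1) = 123.000 ms/bit
  a = 407 − 123.000 × 1 = 284.000 ms
Then RT(5) = 284.000 + 123.000 × log₂ 5 = 284.000 + 123.000 × 2.3219 ≈ 569.597 ms.

569.6 ms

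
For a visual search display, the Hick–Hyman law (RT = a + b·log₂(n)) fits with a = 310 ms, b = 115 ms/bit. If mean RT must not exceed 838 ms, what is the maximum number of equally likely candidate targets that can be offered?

24

Information budget: (838 − 310)/115 = 4.5913 bits, so n ≤ 2^4.5913 = 24.106 → at most 24.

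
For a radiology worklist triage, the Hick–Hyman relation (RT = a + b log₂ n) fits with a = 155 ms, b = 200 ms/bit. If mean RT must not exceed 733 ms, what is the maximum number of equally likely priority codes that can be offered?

Set 155 + 200·log₂ n ≤ 733 → log₂ n ≤ (733 − 155)/200 = 2.8900.
So n ≤ 2^2.8900 = 7.413; the largest integer n is 7.

7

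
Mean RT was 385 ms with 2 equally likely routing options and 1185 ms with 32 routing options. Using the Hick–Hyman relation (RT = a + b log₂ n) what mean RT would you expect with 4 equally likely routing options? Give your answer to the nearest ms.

With log₂ n on the abscissa the relation is linear; from the two conditions:
  b = (1185 − 385) / (log₂ 32 − log₂ 2) = 800 / (5 − 1) = 200 ms/bit
  a = 385 − 200 × 1 = 185 ms
Then RT(4) = 185 + 200 × log₂ 4 = 185 + 200 × 2 ≈ 585.000 ms.

585 ms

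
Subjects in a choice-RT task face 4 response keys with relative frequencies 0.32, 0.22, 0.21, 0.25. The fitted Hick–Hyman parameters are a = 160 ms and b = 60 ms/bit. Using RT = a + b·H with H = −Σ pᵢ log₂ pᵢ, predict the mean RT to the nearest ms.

H = 0.32·log₂(1/0.32) + 0.22·log₂(1/0.22) + 0.21·log₂(1/0.21) + 0.25·log₂(1/0.25) = 1.9794 bits.
RT = 160 + 60 × 1.9794 = 278.77 ms.

279 ms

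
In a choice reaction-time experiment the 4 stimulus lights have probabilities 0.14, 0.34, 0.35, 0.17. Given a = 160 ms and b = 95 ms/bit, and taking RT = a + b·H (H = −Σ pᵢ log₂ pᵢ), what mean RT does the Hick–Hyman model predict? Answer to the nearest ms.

340 ms

H = 0.14·log₂(1/0.14) + 0.34·log₂(1/0.34) + 0.35·log₂(1/0.35) + 0.17·log₂(1/0.17) = 1.8910 bits.
RT = 160 + 95 × 1.8910 = 339.64 ms.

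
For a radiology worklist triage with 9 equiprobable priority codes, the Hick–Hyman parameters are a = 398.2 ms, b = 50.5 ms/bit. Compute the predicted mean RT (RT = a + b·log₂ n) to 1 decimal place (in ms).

log₂(9) = 3.1699 bits, so RT = 398.2 + 50.5 × 3.1699 ≈ 558.281 ms.

558.3 ms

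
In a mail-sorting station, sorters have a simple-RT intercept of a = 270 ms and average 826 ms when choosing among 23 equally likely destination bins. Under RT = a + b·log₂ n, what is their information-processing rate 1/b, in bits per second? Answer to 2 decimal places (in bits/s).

Choice component = 826 − 270 = 556 ms over log₂(23) = 4.5236 bits.
b = 556 / 4.5236 = 122.912 ms/bit, so 1/b = 8.136 bits/s.

8.14 bits/s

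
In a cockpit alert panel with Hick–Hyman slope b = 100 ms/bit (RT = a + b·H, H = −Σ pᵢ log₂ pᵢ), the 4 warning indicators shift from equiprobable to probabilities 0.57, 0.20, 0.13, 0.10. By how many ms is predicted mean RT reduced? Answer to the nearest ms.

Equiprobable entropy H₀ = log₂ 4 = 2.0000 bits.
Skewed entropy H = −Σ pᵢ log₂ pᵢ = 1.6415 bits.
ΔRT = b·(H₀ − H) = 100 × 0.3585 = 35.85 ms.

36 ms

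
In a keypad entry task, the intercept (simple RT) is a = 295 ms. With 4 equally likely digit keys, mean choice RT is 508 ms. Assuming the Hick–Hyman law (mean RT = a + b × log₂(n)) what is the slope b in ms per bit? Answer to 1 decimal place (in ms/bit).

4 alternatives carry log₂ 4 = 2 bits; the choice cost is 508 − 295 = 213 ms, so b = 213/2 = 106.500 ms/bit.

106.5 ms/bit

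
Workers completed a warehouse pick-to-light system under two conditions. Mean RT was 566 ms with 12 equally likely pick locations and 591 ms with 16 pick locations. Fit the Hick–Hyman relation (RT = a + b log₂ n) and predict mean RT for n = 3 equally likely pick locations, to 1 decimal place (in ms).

445.5 ms

Fit slope and intercept:
  b = (591 − 566) / (log₂ 16 − log₂ 12) = 25 / (4 − 3.5850) = 60.236 ms/bit
  a = 566 − 60.236 × 3.5850 = 350.058 ms
Then RT(3) = 350.058 + 60.236 × log₂ 3 = 350.058 + 60.236 × 1.5850 ≈ 445.529 ms.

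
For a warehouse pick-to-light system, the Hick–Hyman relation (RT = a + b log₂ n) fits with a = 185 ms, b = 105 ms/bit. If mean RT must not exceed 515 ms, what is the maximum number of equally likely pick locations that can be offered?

8

Set 185 + 105·log₂ n ≤ 515 → log₂ n ≤ (515 − 185)/105 = 3.1429.
So n ≤ 2^3.1429 = 8.833; the largest integer n is 8.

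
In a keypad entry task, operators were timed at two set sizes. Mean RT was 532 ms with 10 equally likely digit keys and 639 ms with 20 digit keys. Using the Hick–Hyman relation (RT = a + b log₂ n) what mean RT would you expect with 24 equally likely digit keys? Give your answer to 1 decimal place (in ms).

With log₂ n on the abscissa the relation is linear; from the two conditions:
  b = (639 − 532) / (log₂ 20 − log₂ 10) = 107 / (4.3219 − 3.3219) = 107.000 ms/bit
  a = 532 − 107.000 × 3.3219 = 176.554 ms
Then RT(24) = 176.554 + 107.000 × log₂ 24 = 176.554 + 107.000 × 4.5850 ≈ 667.145 ms.

667.1 ms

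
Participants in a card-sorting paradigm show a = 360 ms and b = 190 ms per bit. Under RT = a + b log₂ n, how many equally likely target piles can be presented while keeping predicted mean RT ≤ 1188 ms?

Set 360 + 190·log₂ n ≤ 1188 → log₂ n ≤ (1188 − 360)/190 = 4.3579.
So n ≤ 2^4.3579 = 20.505; the largest integer n is 20.

20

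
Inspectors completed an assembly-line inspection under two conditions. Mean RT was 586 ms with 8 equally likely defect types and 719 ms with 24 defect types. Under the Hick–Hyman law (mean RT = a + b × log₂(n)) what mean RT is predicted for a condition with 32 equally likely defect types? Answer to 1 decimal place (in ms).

RT is linear in log₂ n, so two points fix the line:
  b = (719 − 586) / (log₂ 24 − log₂ 8) = 133 / (4.5850 − 3) = 83.914 ms/bit
  a = 586 − 83.914 × 3 = 334.259 ms
Then RT(32) = 334.259 + 83.914 × log₂ 32 = 334.259 + 83.914 × 5 ≈ 753.827 ms.

753.8 ms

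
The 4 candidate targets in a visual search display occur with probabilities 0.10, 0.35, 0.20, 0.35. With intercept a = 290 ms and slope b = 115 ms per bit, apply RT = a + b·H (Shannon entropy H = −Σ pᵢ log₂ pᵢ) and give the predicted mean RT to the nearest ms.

504 ms

H = 0.10·log₂(1/0.10) + 0.35·log₂(1/0.35) + 0.20·log₂(1/0.20) + 0.35·log₂(1/0.35) = 1.8568 bits.
RT = 290 + 115 × 1.8568 = 503.53 ms.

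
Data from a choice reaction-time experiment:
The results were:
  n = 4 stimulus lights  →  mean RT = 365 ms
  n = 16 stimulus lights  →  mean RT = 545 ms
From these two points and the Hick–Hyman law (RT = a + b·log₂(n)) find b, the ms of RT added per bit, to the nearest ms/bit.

90 ms/bit

b = (RT₂ − RT₁)/(log₂ n₂ − log₂ n₁) = (545 − 365)/(4 − 2) = 90 ms/bit.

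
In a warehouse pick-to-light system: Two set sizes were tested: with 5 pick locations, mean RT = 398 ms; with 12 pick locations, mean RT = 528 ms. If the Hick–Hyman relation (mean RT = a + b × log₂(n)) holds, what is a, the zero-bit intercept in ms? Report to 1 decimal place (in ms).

b = (RT₂ − RT₁)/(log₂ n₂ − log₂ n₁) = (528 − 398)/(3.5850 − 2.3219) = 102.927 ms/bit.
Intercept: a = 398 − 102.927·log₂(5) = 159.012 ms.

159.0 ms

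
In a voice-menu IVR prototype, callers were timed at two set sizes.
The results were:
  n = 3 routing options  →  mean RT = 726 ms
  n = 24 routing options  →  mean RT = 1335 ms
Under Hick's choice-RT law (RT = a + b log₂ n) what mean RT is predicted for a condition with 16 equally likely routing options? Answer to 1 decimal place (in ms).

RT is linear in log₂ n, so two points fix the line:
  b = (1335 − 726) / (log₂ 24 − log₂ 3) = 609 / (4.5850 − 1.5850) = 203.000 ms/bit
  a = 726 − 203.000 × 1.5850 = 404.253 ms
Then RT(16) = 404.253 + 203.000 × log₂ 16 = 404.253 + 203.000 × 4 ≈ 1216.253 ms.

1216.3 ms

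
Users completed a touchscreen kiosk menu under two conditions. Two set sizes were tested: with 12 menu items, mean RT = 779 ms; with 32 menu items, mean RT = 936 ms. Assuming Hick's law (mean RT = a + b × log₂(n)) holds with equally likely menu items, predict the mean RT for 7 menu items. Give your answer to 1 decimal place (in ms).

692.7 ms

Fit slope and intercept:
  b = (936 − 779) / (log₂ 32 − log₂ 12) = 157 / (5 − 3.5850) = 110.951 ms/bit
  a = 779 − 110.951 × 3.5850 = 381.244 ms
Then RT(7) = 381.244 + 110.951 × log₂ 7 = 381.244 + 110.951 × 2.8074 ≈ 692.724 ms.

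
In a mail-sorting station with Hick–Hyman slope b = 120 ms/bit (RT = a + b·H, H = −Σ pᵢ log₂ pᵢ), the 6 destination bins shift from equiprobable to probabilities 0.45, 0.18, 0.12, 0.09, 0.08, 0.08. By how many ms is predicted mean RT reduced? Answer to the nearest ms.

Equiprobable entropy H₀ = log₂ 6 = 2.5850 bits.
Skewed entropy H = −Σ pᵢ log₂ pᵢ = 2.2264 bits.
ΔRT = b·(H₀ − H) = 120 × 0.3585 = 43.02 ms.

43 ms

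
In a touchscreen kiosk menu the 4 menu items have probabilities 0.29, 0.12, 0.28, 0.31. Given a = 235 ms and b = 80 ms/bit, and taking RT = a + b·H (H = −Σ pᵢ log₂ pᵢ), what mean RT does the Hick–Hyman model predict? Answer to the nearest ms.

Entropy contributions −pᵢ log₂ pᵢ: 0.5179, 0.3671, 0.5142, 0.5238; sum H = 1.9230 bits.
RT = a + bH = 235 + 80·1.9230 = 388.84 ms.

389 ms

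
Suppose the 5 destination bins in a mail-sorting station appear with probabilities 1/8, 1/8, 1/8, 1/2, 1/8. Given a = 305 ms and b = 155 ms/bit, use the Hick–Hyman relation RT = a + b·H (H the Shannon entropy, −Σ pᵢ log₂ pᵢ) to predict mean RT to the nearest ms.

615 ms

H = −Σ pᵢ log₂ pᵢ = 0.125·3 + 0.125·3 + 0.125·3 + 0.5·1 + 0.125·3 = 2.000 bits.
RT = 305 + 155 × 2.000 = 615.00 ms.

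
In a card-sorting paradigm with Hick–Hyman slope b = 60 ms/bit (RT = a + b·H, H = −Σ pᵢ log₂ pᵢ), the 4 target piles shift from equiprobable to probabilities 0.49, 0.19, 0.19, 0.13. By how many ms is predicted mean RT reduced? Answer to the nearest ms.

12 ms

The RT saving is b·ΔH. Equiprobable H₀ = log₂(4) = 2.0000 bits; with the given probabilities H = 1.7974 bits.
b·(H₀ − H) = 60 × (2.0000 − 1.7974) = 12.16 ms.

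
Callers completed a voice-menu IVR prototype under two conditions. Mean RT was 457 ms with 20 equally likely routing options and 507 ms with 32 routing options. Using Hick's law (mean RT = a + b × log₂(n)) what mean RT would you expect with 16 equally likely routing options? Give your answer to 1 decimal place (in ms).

433.3 ms

RT is linear in log₂ n, so two points fix the line:
  b = (507 − 457) / (log₂ 32 − log₂ 20) = 50 / (5 − 4.3219) = 73.738 ms/bit
  a = 457 − 73.738 × 4.3219 = 138.308 ms
Then RT(16) = 138.308 + 73.738 × log₂ 16 = 138.308 + 73.738 × 4 ≈ 433.262 ms.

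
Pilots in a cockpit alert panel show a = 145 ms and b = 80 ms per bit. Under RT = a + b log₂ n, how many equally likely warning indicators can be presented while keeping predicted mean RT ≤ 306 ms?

80·log₂ n ≤ 306 − 145 = 161, giving log₂ n ≤ 2.0125 and n ≤ 4.035. The largest whole number is 4.

4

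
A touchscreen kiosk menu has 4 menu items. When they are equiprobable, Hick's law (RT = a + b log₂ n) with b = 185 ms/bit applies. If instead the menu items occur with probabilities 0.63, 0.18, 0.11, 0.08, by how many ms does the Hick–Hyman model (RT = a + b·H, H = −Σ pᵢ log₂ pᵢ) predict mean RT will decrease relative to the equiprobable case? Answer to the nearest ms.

The RT saving is b·ΔH. Equiprobable H₀ = log₂(4) = 2.0000 bits; with the given probabilities H = 1.5070 bits.
b·(H₀ − H) = 185 × (2.0000 − 1.5070) = 91.20 ms.

91 ms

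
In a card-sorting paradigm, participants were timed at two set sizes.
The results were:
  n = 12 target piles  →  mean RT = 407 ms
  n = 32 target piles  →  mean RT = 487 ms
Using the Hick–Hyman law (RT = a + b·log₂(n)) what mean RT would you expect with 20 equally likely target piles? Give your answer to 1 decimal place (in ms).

448.7 ms

Fit slope and intercept:
  b = (487 − 407) / (log₂ 32 − log₂ 12) = 80 / (5 − 3.5850) = 56.536 ms/bit
  a = 407 − 56.536 × 3.5850 = 204.322 ms
Then RT(20) = 204.322 + 56.536 × log₂ 20 = 204.322 + 56.536 × 4.3219 ≈ 448.665 ms.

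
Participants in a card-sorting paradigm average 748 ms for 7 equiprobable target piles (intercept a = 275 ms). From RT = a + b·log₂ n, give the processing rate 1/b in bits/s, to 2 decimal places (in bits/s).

5.94 bits/s

b = (748 − 275)/log₂ 7 = 473/2.8074 = 168.486 ms per bit = 0.16849 s/bit; the reciprocal is 5.935 bits/s.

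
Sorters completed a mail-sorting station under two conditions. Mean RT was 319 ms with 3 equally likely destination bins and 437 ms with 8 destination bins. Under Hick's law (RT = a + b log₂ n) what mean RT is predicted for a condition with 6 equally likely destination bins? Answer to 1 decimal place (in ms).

402.4 ms

RT is linear in log₂ n, so two points fix the line:
  b = (437 − 319) / (log₂ 8 − log₂ 3) = 118 / (3 − 1.5850) = 83.390 ms/bit
  a = 319 − 83.390 × 1.5850 = 186.830 ms
Then RT(6) = 186.830 + 83.390 × log₂ 6 = 186.830 + 83.390 × 2.5850 ≈ 402.390 ms.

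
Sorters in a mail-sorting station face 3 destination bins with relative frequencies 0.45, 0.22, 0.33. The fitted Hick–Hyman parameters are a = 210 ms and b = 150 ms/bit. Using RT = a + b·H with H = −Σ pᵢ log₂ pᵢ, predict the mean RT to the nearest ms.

439 ms

Entropy contributions −pᵢ log₂ pᵢ: 0.5184, 0.4806, 0.5278; sum H = 1.5268 bits.
RT = a + bH = 210 + 150·1.5268 = 439.02 ms.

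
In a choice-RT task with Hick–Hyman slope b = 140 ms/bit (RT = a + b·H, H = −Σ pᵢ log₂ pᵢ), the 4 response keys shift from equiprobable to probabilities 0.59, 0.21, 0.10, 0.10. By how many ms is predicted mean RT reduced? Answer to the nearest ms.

58 ms

The RT saving is b·ΔH. Equiprobable H₀ = log₂(4) = 2.0000 bits; with the given probabilities H = 1.5863 bits.
b·(H₀ − H) = 140 × (2.0000 − 1.5863) = 57.91 ms.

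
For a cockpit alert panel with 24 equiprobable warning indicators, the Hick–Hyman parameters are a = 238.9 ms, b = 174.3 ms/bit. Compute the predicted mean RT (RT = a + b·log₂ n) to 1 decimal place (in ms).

1038.1 ms

log₂(24) = 4.5850 bits, so RT = 238.9 + 174.3 × 4.5850 ≈ 1038.059 ms.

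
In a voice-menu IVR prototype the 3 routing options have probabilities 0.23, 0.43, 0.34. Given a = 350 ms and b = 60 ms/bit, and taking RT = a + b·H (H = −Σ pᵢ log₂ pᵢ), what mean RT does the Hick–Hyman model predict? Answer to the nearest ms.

H = 0.23·log₂(1/0.23) + 0.43·log₂(1/0.43) + 0.34·log₂(1/0.34) = 1.5404 bits.
RT = 350 + 60 × 1.5404 = 442.42 ms.

442 ms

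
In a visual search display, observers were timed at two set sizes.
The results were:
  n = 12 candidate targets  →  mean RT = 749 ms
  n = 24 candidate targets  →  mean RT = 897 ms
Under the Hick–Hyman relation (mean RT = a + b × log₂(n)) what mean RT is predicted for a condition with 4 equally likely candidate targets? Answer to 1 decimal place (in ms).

With log₂ n on the abscissa the relation is linear; from the two conditions:
  b = (897 − 749) / (log₂ 24 − log₂ 12) = 148 / (4.5850 − 3.5850) = 148.000 ms/bit
  a = 749 − 148.000 × 3.5850 = 218.426 ms
Then RT(4) = 218.426 + 148.000 × log₂ 4 = 218.426 + 148.000 × 2 ≈ 514.426 ms.

514.4 ms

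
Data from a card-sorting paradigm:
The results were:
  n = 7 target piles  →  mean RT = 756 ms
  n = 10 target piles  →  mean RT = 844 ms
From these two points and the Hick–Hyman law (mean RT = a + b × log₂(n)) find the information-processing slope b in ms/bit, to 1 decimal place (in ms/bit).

171.0 ms/bit

Slope: b = (844 − 756) / (log₂ 10 − log₂ 7) = 88/0.5146 = 171.016 ms/bit.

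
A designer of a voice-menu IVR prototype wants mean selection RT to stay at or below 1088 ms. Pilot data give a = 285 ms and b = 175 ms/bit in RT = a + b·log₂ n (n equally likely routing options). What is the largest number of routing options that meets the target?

24

Information budget: (1088 − 285)/175 = 4.5886 bits, so n ≤ 2^4.5886 = 24.060 → at most 24.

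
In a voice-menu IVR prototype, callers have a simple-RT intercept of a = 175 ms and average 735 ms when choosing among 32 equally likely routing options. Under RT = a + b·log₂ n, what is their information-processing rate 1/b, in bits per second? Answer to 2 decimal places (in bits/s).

8.93 bits/s

Choice component = 735 − 175 = 560 ms over log₂(32) = 5 bits.
b = 560 / 5 = 112.000 ms/bit, so 1/b = 8.929 bits/s.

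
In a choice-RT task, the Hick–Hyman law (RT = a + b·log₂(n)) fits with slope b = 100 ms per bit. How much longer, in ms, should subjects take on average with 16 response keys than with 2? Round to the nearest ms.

ΔRT = (a + b log₂ n₂) − (a + b log₂ n₁) = b·(log₂ n₂ − log₂ n₁).
log₂(16) − log₂(2) = log₂(16/2) = log₂(8) = 3.
ΔRT = 100 × 3.0000 = 300.000 ms.

300 ms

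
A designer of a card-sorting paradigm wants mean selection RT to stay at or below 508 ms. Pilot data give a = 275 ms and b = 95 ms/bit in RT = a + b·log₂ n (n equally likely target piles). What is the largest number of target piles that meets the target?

5

95·log₂ n ≤ 508 − 275 = 233, giving log₂ n ≤ 2.4526 and n ≤ 5.474. The largest whole number is 5.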